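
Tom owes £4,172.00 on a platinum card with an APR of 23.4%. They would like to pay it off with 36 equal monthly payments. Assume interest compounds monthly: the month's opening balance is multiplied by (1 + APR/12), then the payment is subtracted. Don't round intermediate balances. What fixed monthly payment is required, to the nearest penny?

Monthly rate r = 23.4%/12 = 1.95% = 0.0195.
Level-payment amortization: P = B₀·r / (1 − (1+r)^(−n)) = 4172.00·0.0195 / (1 − 1.0195^(−36)).
Denominator 1 − (1+r)^(−36) = 0.501046911.
P = 81.354 / 0.501046911 ≈ 162.37.

£162.37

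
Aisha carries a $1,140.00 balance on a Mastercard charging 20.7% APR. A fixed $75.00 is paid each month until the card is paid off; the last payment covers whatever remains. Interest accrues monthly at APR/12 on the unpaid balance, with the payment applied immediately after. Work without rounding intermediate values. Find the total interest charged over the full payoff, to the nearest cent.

Monthly rate r = 20.7%/12 = 1.725% = 0.01725.
Payoff takes n = ⌈−ln(1 − rB₀/P)/ln(1+r)⌉ = ⌈17.780⌉ = 18 payments; the last is $58.58.
Total paid = 17·$75.00 + $58.58 = $1,333.58.
Total interest = total paid − principal = $1,333.58 − $1,140.00 = $193.58.

$193.58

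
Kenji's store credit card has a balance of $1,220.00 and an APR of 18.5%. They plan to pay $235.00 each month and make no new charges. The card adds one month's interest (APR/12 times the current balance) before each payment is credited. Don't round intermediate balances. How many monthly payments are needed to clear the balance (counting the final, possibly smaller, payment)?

Monthly rate r = 18.5%/12 = 1.54167% = 0.0154167.
Recurrence: B ← B·(1+r) − $235.00.
Month 1: interest $18.81; balance after payment $1,003.81.
Month 2: interest $15.48; balance after payment $784.28.
Month 3: interest $12.09; balance after payment $561.37.
Month 4: interest $8.65; balance after payment $335.03.
Month 5: interest $5.17; balance after payment $105.19.
Month 6: interest $1.62; balance after payment $0.00.

6 months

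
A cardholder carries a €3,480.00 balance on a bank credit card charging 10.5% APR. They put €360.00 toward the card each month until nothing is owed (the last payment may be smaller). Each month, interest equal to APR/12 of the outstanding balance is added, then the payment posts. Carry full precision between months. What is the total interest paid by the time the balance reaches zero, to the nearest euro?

€172

Monthly rate r = 10.5%/12 = 0.875% = 0.00875.
Payoff takes n = ⌈−ln(1 − rB₀/P)/ln(1+r)⌉ = ⌈10.144⌉ = 11 payments; the last is €52.12.
Total paid = 10·€360.00 + €52.12 = €3,652.12.
Total interest = total paid − principal = €3,652.12 − €3,480.00 = €172.12.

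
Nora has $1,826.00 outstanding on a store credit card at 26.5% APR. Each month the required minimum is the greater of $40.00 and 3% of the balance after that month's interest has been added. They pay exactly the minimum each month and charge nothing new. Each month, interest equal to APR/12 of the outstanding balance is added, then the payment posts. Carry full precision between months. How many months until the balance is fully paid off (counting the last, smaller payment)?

Monthly rate r = 26.5%/12 = 2.20833% = 0.0220833.
While 3% of the post-interest balance exceeds $40.00, each month B ← (B·(1+r))·(1 − 0.03), i.e. B shrinks by the factor (1+r)·0.97 = 0.99142.
This holds for months 1–40. Entering month 41 the balance is $1,293.67; 3% of the post-interest balance is now below $40.00, so the flat $40.00 minimum applies from here.
From month 41 a fixed $40.00 at rate r clears $1,293.67 in 58 more payments. Total: 40 + 58 = 98 months.

98 months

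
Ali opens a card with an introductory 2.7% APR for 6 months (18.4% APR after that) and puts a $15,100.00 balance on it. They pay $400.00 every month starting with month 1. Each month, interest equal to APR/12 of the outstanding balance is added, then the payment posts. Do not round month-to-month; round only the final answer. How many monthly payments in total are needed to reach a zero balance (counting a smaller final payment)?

Promo months 1–6 at r₀ = 2.7%/12 = 0.00225; months 7+ at r₁ = 18.4%/12 = 0.0153333.
After month 6: iterate B ← B·(1+r₀) − $400.00 for 6 months → $12,891.46.
Then at r₁ with $400.00/mo: n₂ = −ln(1 − r₁·B/P)/ln(1+r₁) ≈ 44.79 → 45 more payments.

51 months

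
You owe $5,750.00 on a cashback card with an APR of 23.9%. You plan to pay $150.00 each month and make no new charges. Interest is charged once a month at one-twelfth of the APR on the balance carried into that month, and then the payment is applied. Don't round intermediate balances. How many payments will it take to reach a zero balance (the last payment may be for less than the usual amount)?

74 months

Monthly rate r = 23.9%/12 = 1.99167% = 0.0199167.
Recurrence: B ← B·(1+r) − $150.00.
Month 1: interest $114.52; balance after payment $5,714.52.
Month 2: interest $113.81; balance after payment $5,678.34.
Closed form: n = −ln(1 − rB₀/P)/ln(1+r) = −ln(0.23653)/ln(1.01992) ≈ 73.105, so the balance reaches zero during payment 74.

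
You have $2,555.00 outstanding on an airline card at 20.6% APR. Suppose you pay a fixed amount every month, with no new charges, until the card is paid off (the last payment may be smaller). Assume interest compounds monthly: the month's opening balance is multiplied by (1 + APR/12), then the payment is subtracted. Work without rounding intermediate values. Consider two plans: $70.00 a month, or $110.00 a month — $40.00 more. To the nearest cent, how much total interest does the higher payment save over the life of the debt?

$763.45

Monthly rate r = 20.6%/12 = 1.71667% = 0.0171667.
At $70.00/mo: n = ⌈−ln(1 − rB₀/P)/ln(1+r)⌉ = 58 payments (last $61.20); total interest = total paid − $2,555.00 = $1,496.20.
At $110.00/mo: 30 payments (last $97.75); total interest $732.75.
Interest saved = $1,496.20 − $732.75 = $763.45.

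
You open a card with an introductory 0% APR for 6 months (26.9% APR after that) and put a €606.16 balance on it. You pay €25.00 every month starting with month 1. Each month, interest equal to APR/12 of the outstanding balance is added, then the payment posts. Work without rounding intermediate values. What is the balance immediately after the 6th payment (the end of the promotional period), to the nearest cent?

€456.16

Promo months 1–6 at r₀ = 0%/12 = 0; months 7+ at r₁ = 26.9%/12 = 0.0224167.
After month 6 (no interest yet): B = €606.16 − 6·€25.00 = €456.16.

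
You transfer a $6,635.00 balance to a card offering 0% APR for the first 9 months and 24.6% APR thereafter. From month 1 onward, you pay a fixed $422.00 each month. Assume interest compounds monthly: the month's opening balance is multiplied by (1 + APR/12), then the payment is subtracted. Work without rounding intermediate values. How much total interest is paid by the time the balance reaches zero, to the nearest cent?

Promo months 1–9 at r₀ = 0%/12 = 0; months 10+ at r₁ = 24.6%/12 = 0.0205.
After month 9 (no interest yet): B = $6,635.00 − 9·$422.00 = $2,837.00.
Then at r₁ with $422.00/mo: n₂ = −ln(1 − r₁·B/P)/ln(1+r₁) ≈ 7.31 → 8 more payments.
Total paid = 16·$422.00 + $130.64 = $6,882.64; interest = $6,882.64 − $6,635.00 = $247.64.

$247.64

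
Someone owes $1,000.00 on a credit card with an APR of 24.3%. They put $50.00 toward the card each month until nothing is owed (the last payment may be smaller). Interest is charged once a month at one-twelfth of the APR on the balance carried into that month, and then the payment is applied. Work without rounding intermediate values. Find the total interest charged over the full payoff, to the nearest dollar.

$295

Monthly rate r = 24.3%/12 = 2.025% = 0.02025.
Payoff takes n = ⌈−ln(1 − rB₀/P)/ln(1+r)⌉ = ⌈25.898⌉ = 26 payments; the last is $44.94.
Total paid = 25·$50.00 + $44.94 = $1,294.94.
Total interest = total paid − principal = $1,294.94 − $1,000.00 = $294.94.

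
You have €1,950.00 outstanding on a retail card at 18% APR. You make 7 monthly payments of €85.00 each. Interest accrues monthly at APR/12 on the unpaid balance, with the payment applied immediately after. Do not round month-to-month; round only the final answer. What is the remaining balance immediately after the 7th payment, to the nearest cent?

€1,541.74

Monthly rate r = 18%/12 = 1.5% = 0.015.
Each month: B ← B·(1+r) − €85.00.
Month 1: interest €29.25; balance after payment €1,894.25.
Month 2: interest €28.41; balance after payment €1,837.66.
Month 3: interest €27.56; balance after payment €1,780.23.
Month 4: interest €26.70; balance after payment €1,721.93.
Month 5: interest €25.83; balance after payment €1,662.76.
Month 6: interest €24.94; balance after payment €1,602.70.
Month 7: interest €24.04; balance after payment €1,541.74.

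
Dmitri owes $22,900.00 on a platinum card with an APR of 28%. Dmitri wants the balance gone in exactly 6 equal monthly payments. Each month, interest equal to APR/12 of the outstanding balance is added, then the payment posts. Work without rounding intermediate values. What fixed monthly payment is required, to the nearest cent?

Monthly rate r = 28%/12 = 2.33333% = 0.0233333.
Level-payment amortization: P = B₀·r / (1 − (1+r)^(−n)) = 22900.00·0.0233333 / (1 − 1.02333^(−6)).
Denominator 1 − (1+r)^(−6) = 0.129242396.
P = 534.333 / 0.129242396 ≈ 4134.35.

$4,134.35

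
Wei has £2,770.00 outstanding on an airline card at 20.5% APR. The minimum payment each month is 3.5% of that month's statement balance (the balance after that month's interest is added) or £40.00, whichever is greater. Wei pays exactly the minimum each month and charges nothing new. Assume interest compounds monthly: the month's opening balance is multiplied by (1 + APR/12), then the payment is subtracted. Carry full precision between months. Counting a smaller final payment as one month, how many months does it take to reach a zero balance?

87 months

Monthly rate r = 20.5%/12 = 1.70833% = 0.0170833.
While 3.5% of the post-interest balance exceeds £40.00, each month B ← (B·(1+r))·(1 − 0.035), i.e. B shrinks by the factor (1+r)·0.965 = 0.98149.
This holds for months 1–49. Entering month 50 the balance is £1,108.63; 3.5% of the post-interest balance is now below £40.00, so the flat £40.00 minimum applies from here.
From month 50 a fixed £40.00 at rate r clears £1,108.63 in 38 more payments. Total: 49 + 38 = 87 months.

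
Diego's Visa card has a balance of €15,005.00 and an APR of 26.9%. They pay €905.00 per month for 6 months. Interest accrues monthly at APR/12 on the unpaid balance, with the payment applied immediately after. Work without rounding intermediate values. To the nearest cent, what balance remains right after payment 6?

Monthly rate r = 26.9%/12 = 2.24167% = 0.0224167.
Each month: B ← B·(1+r) − €905.00.
Month 1: interest €336.36; balance after payment €14,436.36.
Month 2: interest €323.62; balance after payment €13,854.98.
Month 3: interest €310.58; balance after payment €13,260.56.
Month 4: interest €297.26; balance after payment €12,652.82.
Month 5: interest €283.63; balance after payment €12,031.45.
Month 6: interest €269.71; balance after payment €11,396.16.

€11,396.16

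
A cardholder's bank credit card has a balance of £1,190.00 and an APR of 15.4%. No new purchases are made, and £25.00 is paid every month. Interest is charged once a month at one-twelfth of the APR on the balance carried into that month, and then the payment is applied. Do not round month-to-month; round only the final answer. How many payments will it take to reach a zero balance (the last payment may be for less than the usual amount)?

Monthly rate r = 15.4%/12 = 1.28333% = 0.0128333.
Recurrence: B ← B·(1+r) − £25.00.
Month 1: interest £15.27; balance after payment £1,180.27.
Month 2: interest £15.15; balance after payment £1,170.42.
Closed form: n = −ln(1 − rB₀/P)/ln(1+r) = −ln(0.38913)/ln(1.01283) ≈ 74.016, so the balance reaches zero during payment 75.

75 payments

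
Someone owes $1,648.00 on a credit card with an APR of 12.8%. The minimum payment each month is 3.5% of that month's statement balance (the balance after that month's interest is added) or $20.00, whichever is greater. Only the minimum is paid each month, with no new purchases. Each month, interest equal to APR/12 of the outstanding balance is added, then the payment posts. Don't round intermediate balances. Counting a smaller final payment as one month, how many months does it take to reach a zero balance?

77 months

Monthly rate r = 12.8%/12 = 1.06667% = 0.0106667.
While 3.5% of the post-interest balance exceeds $20.00, each month B ← (B·(1+r))·(1 − 0.035), i.e. B shrinks by the factor (1+r)·0.965 = 0.97529.
This holds for months 1–43. Entering month 44 the balance is $562.05; 3.5% of the post-interest balance is now below $20.00, so the flat $20.00 minimum applies from here.
From month 44 a fixed $20.00 at rate r clears $562.05 in 34 more payments. Total: 43 + 34 = 77 months.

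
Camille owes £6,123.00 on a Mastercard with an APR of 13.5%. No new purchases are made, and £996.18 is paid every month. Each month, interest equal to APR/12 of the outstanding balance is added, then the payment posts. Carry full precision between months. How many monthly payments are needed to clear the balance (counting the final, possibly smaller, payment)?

7 payments

Monthly rate r = 13.5%/12 = 1.125% = 0.01125.
Recurrence: B ← B·(1+r) − £996.18.
Month 1: interest £68.88; balance after payment £5,195.70.
Month 2: interest £58.45; balance after payment £4,257.98.
Closed form: n = −ln(1 − rB₀/P)/ln(1+r) = −ln(0.93085)/ln(1.01125) ≈ 6.405, so the balance reaches zero during payment 7.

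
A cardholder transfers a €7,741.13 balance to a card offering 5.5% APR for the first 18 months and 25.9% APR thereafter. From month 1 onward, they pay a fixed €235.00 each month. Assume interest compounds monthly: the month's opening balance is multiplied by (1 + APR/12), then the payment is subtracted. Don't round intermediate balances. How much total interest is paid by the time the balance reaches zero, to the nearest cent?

Promo months 1–18 at r₀ = 5.5%/12 = 0.00458333; months 19+ at r₁ = 25.9%/12 = 0.0215833.
After month 18: iterate B ← B·(1+r₀) − €235.00 for 18 months → €4,006.38.
Then at r₁ with €235.00/mo: n₂ = −ln(1 − r₁·B/P)/ln(1+r₁) ≈ 21.49 → 22 more payments.
Total paid = 39·€235.00 + €114.83 = €9,279.83; interest = €9,279.83 − €7,741.13 = €1,538.70.

€1,538.70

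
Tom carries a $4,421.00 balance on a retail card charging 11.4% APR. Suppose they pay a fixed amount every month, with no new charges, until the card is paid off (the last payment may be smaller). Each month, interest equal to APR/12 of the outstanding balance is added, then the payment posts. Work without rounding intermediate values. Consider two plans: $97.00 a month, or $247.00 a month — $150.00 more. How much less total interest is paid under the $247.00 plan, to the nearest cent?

$951.62

Monthly rate r = 11.4%/12 = 0.95% = 0.0095.
At $97.00/mo: n = ⌈−ln(1 − rB₀/P)/ln(1+r)⌉ = 61 payments (last $0.61); total interest = total paid − $4,421.00 = $1,399.61.
At $247.00/mo: 20 payments (last $175.99); total interest $447.99.
Interest saved = $1,399.61 − $447.99 = $951.62.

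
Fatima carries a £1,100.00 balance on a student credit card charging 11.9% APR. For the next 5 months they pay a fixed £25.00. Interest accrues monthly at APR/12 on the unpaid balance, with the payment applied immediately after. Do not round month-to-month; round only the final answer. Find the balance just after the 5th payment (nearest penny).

£1,028.13

Monthly rate r = 11.9%/12 = 0.991667% = 0.00991667.
Each month: B ← B·(1+r) − £25.00.
Month 1: interest £10.91; balance after payment £1,085.91.
Month 2: interest £10.77; balance after payment £1,071.68.
Month 3: interest £10.63; balance after payment £1,057.30.
Month 4: interest £10.48; balance after payment £1,042.79.
Month 5: interest £10.34; balance after payment £1,028.13.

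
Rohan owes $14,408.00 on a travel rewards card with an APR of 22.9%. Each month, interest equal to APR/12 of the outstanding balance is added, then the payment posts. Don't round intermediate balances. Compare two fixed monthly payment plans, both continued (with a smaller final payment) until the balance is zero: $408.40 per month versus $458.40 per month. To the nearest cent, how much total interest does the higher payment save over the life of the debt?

Monthly rate r = 22.9%/12 = 1.90833% = 0.0190833.
At $408.40/mo: n = ⌈−ln(1 − rB₀/P)/ln(1+r)⌉ = 60 payments (last $70.37); total interest = total paid − $14,408.00 = $9,757.97.
At $458.40/mo: 49 payments (last $205.86); total interest $7,801.06.
Interest saved = $9,757.97 − $7,801.06 = $1,956.91.

$1,956.91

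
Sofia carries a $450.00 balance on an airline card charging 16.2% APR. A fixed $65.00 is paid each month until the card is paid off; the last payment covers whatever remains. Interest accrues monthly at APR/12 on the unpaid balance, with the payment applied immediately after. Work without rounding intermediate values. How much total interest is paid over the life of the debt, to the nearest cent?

$25.71

Monthly rate r = 16.2%/12 = 1.35% = 0.0135.
Payoff takes n = ⌈−ln(1 − rB₀/P)/ln(1+r)⌉ = ⌈7.317⌉ = 8 payments; the last is $20.71.
Total paid = 7·$65.00 + $20.71 = $475.71.
Total interest = total paid − principal = $475.71 − $450.00 = $25.71.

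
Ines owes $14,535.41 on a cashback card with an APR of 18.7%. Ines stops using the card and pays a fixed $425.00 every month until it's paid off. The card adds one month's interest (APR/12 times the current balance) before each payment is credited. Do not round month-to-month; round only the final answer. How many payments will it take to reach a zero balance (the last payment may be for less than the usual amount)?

50 payments

Monthly rate r = 18.7%/12 = 1.55833% = 0.0155833.
Recurrence: B ← B·(1+r) − $425.00.
Month 1: interest $226.51; balance after payment $14,336.92.
Month 2: interest $223.42; balance after payment $14,135.34.
Closed form: n = −ln(1 − rB₀/P)/ln(1+r) = −ln(0.46703)/ln(1.01558) ≈ 49.236, so the balance reaches zero during payment 50.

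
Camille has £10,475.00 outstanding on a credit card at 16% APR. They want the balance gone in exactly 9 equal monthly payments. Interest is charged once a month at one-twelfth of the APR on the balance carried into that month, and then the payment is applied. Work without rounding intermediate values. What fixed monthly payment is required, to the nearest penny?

£1,242.85

Monthly rate r = 16%/12 = 1.33333% = 0.0133333.
Level-payment amortization: P = B₀·r / (1 − (1+r)^(−n)) = 10475.00·0.0133333 / (1 − 1.01333^(−9)).
Denominator 1 − (1+r)^(−9) = 0.112375993.
P = 139.667 / 0.112375993 ≈ 1242.85.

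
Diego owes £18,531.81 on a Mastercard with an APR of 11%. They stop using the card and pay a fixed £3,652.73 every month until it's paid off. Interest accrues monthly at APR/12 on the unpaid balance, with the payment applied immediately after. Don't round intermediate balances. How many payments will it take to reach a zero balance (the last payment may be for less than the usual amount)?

Monthly rate r = 11%/12 = 0.916667% = 0.00916667.
Recurrence: B ← B·(1+r) − £3,652.73.
Month 1: interest £169.87; balance after payment £15,048.95.
Month 2: interest £137.95; balance after payment £11,534.17.
Month 3: interest £105.73; balance after payment £7,987.17.
Month 4: interest £73.22; balance after payment £4,407.66.
Month 5: interest £40.40; balance after payment £795.33.
Month 6: interest £7.29; balance after payment £0.00.

6 months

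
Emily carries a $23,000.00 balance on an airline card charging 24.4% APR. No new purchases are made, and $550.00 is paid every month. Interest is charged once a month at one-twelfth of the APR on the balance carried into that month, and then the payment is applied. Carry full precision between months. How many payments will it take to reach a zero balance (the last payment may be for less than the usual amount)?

Monthly rate r = 24.4%/12 = 2.03333% = 0.0203333.
Recurrence: B ← B·(1+r) − $550.00.
Month 1: interest $467.67; balance after payment $22,917.67.
Month 2: interest $465.99; balance after payment $22,833.66.
Closed form: n = −ln(1 − rB₀/P)/ln(1+r) = −ln(0.1497)/ln(1.02033) ≈ 94.347, so the balance reaches zero during payment 95.

95 months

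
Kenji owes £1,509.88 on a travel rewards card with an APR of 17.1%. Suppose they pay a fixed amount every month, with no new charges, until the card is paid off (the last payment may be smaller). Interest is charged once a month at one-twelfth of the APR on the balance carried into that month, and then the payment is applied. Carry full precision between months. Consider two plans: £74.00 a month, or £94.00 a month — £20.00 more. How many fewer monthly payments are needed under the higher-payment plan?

Monthly rate r = 17.1%/12 = 1.425% = 0.01425.
At £74.00/mo: n = ⌈−ln(1 − rB₀/P)/ln(1+r)⌉ = 25 payments (last £20.85); total interest = total paid − £1,509.88 = £286.97.
At £94.00/mo: 19 payments (last £34.94); total interest £217.06.
Payments saved = 25 − 19 = 6.

6 fewer payments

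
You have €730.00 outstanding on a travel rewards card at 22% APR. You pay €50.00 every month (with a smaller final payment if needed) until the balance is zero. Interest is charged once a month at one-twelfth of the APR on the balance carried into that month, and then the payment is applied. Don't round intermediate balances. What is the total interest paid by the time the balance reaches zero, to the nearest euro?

Monthly rate r = 22%/12 = 1.83333% = 0.0183333.
Payoff takes n = ⌈−ln(1 − rB₀/P)/ln(1+r)⌉ = ⌈17.147⌉ = 18 payments; the last is €7.42.
Total paid = 17·€50.00 + €7.42 = €857.42.
Total interest = total paid − principal = €857.42 − €730.00 = €127.42.

€127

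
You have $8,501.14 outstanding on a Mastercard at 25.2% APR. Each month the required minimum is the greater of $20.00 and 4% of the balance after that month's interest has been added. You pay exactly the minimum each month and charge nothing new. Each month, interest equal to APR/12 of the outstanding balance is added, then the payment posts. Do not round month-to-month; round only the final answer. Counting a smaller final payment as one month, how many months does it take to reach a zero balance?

178 months

Monthly rate r = 25.2%/12 = 2.1% = 0.021.
While 4% of the post-interest balance exceeds $20.00, each month B ← (B·(1+r))·(1 − 0.04), i.e. B shrinks by the factor (1+r)·0.96 = 0.98016.
This holds for months 1–143. Entering month 144 the balance is $484.11; 4% of the post-interest balance is now below $20.00, so the flat $20.00 minimum applies from here.
From month 144 a fixed $20.00 at rate r clears $484.11 in 35 more payments. Total: 143 + 35 = 178 months.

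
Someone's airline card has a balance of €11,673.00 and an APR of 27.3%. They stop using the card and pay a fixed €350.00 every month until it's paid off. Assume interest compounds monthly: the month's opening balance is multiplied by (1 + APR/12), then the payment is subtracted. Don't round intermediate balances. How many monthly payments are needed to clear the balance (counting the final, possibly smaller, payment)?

64 months

Monthly rate r = 27.3%/12 = 2.275% = 0.02275.
Recurrence: B ← B·(1+r) − €350.00.
Month 1: interest €265.56; balance after payment €11,588.56.
Month 2: interest €263.64; balance after payment €11,502.20.
Closed form: n = −ln(1 − rB₀/P)/ln(1+r) = −ln(0.24125)/ln(1.02275) ≈ 63.209, so the balance reaches zero during payment 64.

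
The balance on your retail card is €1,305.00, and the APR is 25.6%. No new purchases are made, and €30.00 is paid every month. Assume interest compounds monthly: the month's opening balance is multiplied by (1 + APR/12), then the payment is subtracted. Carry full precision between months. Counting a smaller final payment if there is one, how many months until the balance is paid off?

125 months

Monthly rate r = 25.6%/12 = 2.13333% = 0.0213333.
Recurrence: B ← B·(1+r) − €30.00.
Month 1: interest €27.84; balance after payment €1,302.84.
Month 2: interest €27.79; balance after payment €1,300.63.
Closed form: n = −ln(1 − rB₀/P)/ln(1+r) = −ln(0.072)/ln(1.02133) ≈ 124.643, so the balance reaches zero during payment 125.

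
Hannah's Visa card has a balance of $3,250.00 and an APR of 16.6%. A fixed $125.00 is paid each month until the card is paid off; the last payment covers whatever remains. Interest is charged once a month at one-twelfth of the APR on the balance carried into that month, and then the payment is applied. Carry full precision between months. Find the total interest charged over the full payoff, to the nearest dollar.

$806

Monthly rate r = 16.6%/12 = 1.38333% = 0.0138333.
Payoff takes n = ⌈−ln(1 − rB₀/P)/ln(1+r)⌉ = ⌈32.446⌉ = 33 payments; the last is $56.02.
Total paid = 32·$125.00 + $56.02 = $4,056.02.
Total interest = total paid − principal = $4,056.02 − $3,250.00 = $806.02.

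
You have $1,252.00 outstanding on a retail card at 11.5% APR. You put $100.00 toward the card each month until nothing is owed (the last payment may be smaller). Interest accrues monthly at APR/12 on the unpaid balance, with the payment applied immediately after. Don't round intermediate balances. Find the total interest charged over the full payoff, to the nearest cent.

Monthly rate r = 11.5%/12 = 0.958333% = 0.00958333.
Payoff takes n = ⌈−ln(1 − rB₀/P)/ln(1+r)⌉ = ⌈13.401⌉ = 14 payments; the last is $40.21.
Total paid = 13·$100.00 + $40.21 = $1,340.21.
Total interest = total paid − principal = $1,340.21 − $1,252.00 = $88.21.

$88.21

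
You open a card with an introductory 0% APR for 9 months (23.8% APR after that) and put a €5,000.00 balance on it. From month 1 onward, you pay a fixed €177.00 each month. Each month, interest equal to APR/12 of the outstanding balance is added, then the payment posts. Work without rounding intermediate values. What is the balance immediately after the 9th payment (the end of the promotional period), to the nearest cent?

€3,407.00

Promo months 1–9 at r₀ = 0%/12 = 0; months 10+ at r₁ = 23.8%/12 = 0.0198333.
After month 9 (no interest yet): B = €5,000.00 − 9·€177.00 = €3,407.00.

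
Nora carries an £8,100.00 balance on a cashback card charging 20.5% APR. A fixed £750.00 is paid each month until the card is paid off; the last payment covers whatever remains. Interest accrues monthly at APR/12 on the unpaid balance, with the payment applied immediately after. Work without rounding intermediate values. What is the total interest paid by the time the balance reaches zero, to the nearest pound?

£931

Monthly rate r = 20.5%/12 = 1.70833% = 0.0170833.
Payoff takes n = ⌈−ln(1 − rB₀/P)/ln(1+r)⌉ = ⌈12.040⌉ = 13 payments; the last is £30.59.
Total paid = 12·£750.00 + £30.59 = £9,030.59.
Total interest = total paid − principal = £9,030.59 − £8,100.00 = £930.59.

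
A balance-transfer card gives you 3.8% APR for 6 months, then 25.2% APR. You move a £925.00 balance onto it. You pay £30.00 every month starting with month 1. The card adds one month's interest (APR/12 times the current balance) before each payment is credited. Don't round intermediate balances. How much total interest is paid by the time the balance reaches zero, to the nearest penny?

Promo months 1–6 at r₀ = 3.8%/12 = 0.00316667; months 7+ at r₁ = 25.2%/12 = 0.021.
After month 6: iterate B ← B·(1+r₀) − £30.00 for 6 months → £761.28.
Then at r₁ with £30.00/mo: n₂ = −ln(1 − r₁·B/P)/ln(1+r₁) ≈ 36.63 → 37 more payments.
Total paid = 42·£30.00 + £18.89 = £1,278.89; interest = £1,278.89 − £925.00 = £353.89.

£353.89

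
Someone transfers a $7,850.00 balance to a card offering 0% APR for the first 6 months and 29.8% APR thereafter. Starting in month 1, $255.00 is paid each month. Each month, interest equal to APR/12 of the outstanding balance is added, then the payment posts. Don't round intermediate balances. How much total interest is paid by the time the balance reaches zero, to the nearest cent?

Promo months 1–6 at r₀ = 0%/12 = 0; months 7+ at r₁ = 29.8%/12 = 0.0248333.
After month 6 (no interest yet): B = $7,850.00 − 6·$255.00 = $6,320.00.
Then at r₁ with $255.00/mo: n₂ = −ln(1 − r₁·B/P)/ln(1+r₁) ≈ 38.96 → 39 more payments.
Total paid = 44·$255.00 + $245.57 = $11,465.57; interest = $11,465.57 − $7,850.00 = $3,615.57.

$3,615.57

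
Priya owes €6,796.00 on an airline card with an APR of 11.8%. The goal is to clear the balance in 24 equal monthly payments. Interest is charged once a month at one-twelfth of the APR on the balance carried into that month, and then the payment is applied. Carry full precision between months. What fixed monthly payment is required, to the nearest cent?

Monthly rate r = 11.8%/12 = 0.983333% = 0.00983333.
Level-payment amortization: P = B₀·r / (1 − (1+r)^(−n)) = 6796.00·0.00983333 / (1 − 1.00983^(−24)).
Denominator 1 − (1+r)^(−24) = 0.209308356.
P = 66.8273 / 0.209308356 ≈ 319.28.

€319.28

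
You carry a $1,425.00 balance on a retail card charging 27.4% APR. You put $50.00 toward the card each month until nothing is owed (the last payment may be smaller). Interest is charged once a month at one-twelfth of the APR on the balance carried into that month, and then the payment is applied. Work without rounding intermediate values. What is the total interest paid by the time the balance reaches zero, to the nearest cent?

Monthly rate r = 27.4%/12 = 2.28333% = 0.0228333.
Payoff takes n = ⌈−ln(1 − rB₀/P)/ln(1+r)⌉ = ⌈46.596⌉ = 47 payments; the last is $29.91.
Total paid = 46·$50.00 + $29.91 = $2,329.91.
Total interest = total paid − principal = $2,329.91 − $1,425.00 = $904.91.

$904.91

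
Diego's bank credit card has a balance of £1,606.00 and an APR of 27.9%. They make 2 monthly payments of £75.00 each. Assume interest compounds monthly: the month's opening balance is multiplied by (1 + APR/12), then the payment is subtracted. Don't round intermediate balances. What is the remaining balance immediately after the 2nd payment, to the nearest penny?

£1,529.80

Monthly rate r = 27.9%/12 = 2.325% = 0.02325.
Each month: B ← B·(1+r) − £75.00.
Month 1: interest £37.34; balance after payment £1,568.34.
Month 2: interest £36.46; balance after payment £1,529.80.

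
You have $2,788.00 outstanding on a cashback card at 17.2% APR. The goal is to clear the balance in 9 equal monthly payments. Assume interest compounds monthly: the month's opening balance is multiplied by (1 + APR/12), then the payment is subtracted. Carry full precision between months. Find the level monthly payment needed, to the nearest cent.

Monthly rate r = 17.2%/12 = 1.43333% = 0.0143333.
Level-payment amortization: P = B₀·r / (1 − (1+r)^(−n)) = 2788.00·0.0143333 / (1 − 1.01433^(−9)).
Denominator 1 − (1+r)^(−9) = 0.120220737.
P = 39.9613 / 0.120220737 ≈ 332.40.

$332.40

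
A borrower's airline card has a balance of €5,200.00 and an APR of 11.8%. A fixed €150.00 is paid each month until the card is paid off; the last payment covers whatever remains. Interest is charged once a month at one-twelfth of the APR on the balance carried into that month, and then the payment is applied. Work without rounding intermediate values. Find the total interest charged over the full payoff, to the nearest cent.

€1,190.32

Monthly rate r = 11.8%/12 = 0.983333% = 0.00983333.
Payoff takes n = ⌈−ln(1 − rB₀/P)/ln(1+r)⌉ = ⌈42.601⌉ = 43 payments; the last is €90.32.
Total paid = 42·€150.00 + €90.32 = €6,390.32.
Total interest = total paid − principal = €6,390.32 − €5,200.00 = €1,190.32.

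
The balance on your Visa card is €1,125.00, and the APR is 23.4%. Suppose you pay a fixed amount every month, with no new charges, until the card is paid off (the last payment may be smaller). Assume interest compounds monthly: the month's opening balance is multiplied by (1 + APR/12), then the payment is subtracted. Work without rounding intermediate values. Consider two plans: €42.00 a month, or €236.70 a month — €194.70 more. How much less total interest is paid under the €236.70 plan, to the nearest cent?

Monthly rate r = 23.4%/12 = 1.95% = 0.0195.
At €42.00/mo: n = ⌈−ln(1 − rB₀/P)/ln(1+r)⌉ = 39 payments (last €10.84); total interest = total paid − €1,125.00 = €481.84.
At €236.70/mo: 6 payments (last €8.65); total interest €67.15.
Interest saved = €481.84 − €67.15 = €414.69.

€414.69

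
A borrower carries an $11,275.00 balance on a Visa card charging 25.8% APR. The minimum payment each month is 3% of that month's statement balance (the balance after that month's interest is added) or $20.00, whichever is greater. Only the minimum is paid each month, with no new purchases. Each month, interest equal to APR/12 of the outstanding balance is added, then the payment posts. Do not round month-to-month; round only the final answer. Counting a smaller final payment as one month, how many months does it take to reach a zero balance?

Monthly rate r = 25.8%/12 = 2.15% = 0.0215.
While 3% of the post-interest balance exceeds $20.00, each month B ← (B·(1+r))·(1 − 0.03), i.e. B shrinks by the factor (1+r)·0.97 = 0.99086.
This holds for months 1–311. Entering month 312 the balance is $647.53; 3% of the post-interest balance is now below $20.00, so the flat $20.00 minimum applies from here.
From month 312 a fixed $20.00 at rate r clears $647.53 in 56 more payments. Total: 311 + 56 = 367 months.

367 months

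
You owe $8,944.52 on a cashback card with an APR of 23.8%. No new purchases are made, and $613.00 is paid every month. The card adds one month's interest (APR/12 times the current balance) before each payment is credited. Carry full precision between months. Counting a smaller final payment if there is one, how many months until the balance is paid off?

Monthly rate r = 23.8%/12 = 1.98333% = 0.0198333.
Recurrence: B ← B·(1+r) − $613.00.
Month 1: interest $177.40; balance after payment $8,508.92.
Month 2: interest $168.76; balance after payment $8,064.68.
Closed form: n = −ln(1 − rB₀/P)/ln(1+r) = −ln(0.7106)/ln(1.01983) ≈ 17.396, so the balance reaches zero during payment 18.

18 months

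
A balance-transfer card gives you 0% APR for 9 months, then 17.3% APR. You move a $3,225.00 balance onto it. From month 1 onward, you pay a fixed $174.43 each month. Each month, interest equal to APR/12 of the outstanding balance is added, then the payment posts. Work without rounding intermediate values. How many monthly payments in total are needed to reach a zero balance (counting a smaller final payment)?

20 payments

Promo months 1–9 at r₀ = 0%/12 = 0; months 10+ at r₁ = 17.3%/12 = 0.0144167.
After month 9 (no interest yet): B = $3,225.00 − 9·$174.43 = $1,655.13.
Then at r₁ with $174.43/mo: n₂ = −ln(1 − r₁·B/P)/ln(1+r₁) ≈ 10.28 → 11 more payments.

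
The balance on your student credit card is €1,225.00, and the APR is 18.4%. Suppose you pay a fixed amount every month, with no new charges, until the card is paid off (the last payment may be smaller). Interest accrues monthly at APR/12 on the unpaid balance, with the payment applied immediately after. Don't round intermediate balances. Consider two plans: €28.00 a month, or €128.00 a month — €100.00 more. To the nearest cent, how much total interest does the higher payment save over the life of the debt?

€709.51

Monthly rate r = 18.4%/12 = 1.53333% = 0.0153333.
At €28.00/mo: n = ⌈−ln(1 − rB₀/P)/ln(1+r)⌉ = 74 payments (last €0.65); total interest = total paid − €1,225.00 = €819.65.
At €128.00/mo: 11 payments (last €55.14); total interest €110.14.
Interest saved = €819.65 − €110.14 = €709.51.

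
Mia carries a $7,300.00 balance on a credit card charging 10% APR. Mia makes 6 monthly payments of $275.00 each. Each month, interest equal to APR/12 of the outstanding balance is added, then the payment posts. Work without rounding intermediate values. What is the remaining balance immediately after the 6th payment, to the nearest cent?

Monthly rate r = 10%/12 = 0.833333% = 0.00833333.
Each month: B ← B·(1+r) − $275.00.
Month 1: interest $60.83; balance after payment $7,085.83.
Month 2: interest $59.05; balance after payment $6,869.88.
Month 3: interest $57.25; balance after payment $6,652.13.
Month 4: interest $55.43; balance after payment $6,432.57.
Month 5: interest $53.60; balance after payment $6,211.17.
Month 6: interest $51.76; balance after payment $5,987.93.

$5,987.93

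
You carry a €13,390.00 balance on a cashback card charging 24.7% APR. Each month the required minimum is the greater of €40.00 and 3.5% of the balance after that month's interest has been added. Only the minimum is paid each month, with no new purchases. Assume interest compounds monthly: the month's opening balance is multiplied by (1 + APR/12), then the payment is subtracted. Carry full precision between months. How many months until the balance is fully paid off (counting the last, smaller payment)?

Monthly rate r = 24.7%/12 = 2.05833% = 0.0205833.
While 3.5% of the post-interest balance exceeds €40.00, each month B ← (B·(1+r))·(1 − 0.035), i.e. B shrinks by the factor (1+r)·0.965 = 0.98486.
This holds for months 1–163. Entering month 164 the balance is €1,114.38; 3.5% of the post-interest balance is now below €40.00, so the flat €40.00 minimum applies from here.
From month 164 a fixed €40.00 at rate r clears €1,114.38 in 42 more payments. Total: 163 + 42 = 205 months.

205 months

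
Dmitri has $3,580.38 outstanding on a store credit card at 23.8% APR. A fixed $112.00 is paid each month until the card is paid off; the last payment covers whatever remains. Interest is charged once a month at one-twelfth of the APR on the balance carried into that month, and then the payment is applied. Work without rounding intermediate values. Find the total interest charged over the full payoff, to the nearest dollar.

$2,152

Monthly rate r = 23.8%/12 = 1.98333% = 0.0198333.
Payoff takes n = ⌈−ln(1 − rB₀/P)/ln(1+r)⌉ = ⌈51.183⌉ = 52 payments; the last is $20.65.
Total paid = 51·$112.00 + $20.65 = $5,732.65.
Total interest = total paid − principal = $5,732.65 − $3,580.38 = $2,152.27.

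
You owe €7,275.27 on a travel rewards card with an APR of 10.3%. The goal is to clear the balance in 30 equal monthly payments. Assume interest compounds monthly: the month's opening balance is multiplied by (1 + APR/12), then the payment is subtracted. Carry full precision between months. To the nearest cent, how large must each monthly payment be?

€276.10

Monthly rate r = 10.3%/12 = 0.858333% = 0.00858333.
Level-payment amortization: P = B₀·r / (1 − (1+r)^(−n)) = 7275.27·0.00858333 / (1 − 1.00858^(−30)).
Denominator 1 − (1+r)^(−30) = 0.226168538.
P = 62.4461 / 0.226168538 ≈ 276.10.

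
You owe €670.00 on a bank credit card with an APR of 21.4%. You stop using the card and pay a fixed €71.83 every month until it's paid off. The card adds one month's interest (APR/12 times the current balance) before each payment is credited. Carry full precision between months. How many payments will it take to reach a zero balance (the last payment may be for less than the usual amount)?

11 payments

Monthly rate r = 21.4%/12 = 1.78333% = 0.0178333.
Recurrence: B ← B·(1+r) − €71.83.
Month 1: interest €11.95; balance after payment €610.12.
Month 2: interest €10.88; balance after payment €549.17.
Closed form: n = −ln(1 − rB₀/P)/ln(1+r) = −ln(0.83366)/ln(1.01783) ≈ 10.292, so the balance reaches zero during payment 11.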